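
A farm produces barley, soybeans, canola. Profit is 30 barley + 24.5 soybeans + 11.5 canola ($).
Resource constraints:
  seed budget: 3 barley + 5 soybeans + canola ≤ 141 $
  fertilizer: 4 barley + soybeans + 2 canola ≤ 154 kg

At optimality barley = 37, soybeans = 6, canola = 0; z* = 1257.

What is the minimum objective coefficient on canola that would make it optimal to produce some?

Both seed budget and fertilizer are binding at x*.
From A_Bᵀ y = c: 3·y_seed budget + 4·y_fertilizer = 30; 5·y_seed budget + 1·y_fertilizer = 24.5.
Solving: y_seed budget = 4, y_fertilizer = 4.5.
canola enters the basis when its profit ≥ yᵀa₃ = 4·1 + 4.5·2 = 13.

13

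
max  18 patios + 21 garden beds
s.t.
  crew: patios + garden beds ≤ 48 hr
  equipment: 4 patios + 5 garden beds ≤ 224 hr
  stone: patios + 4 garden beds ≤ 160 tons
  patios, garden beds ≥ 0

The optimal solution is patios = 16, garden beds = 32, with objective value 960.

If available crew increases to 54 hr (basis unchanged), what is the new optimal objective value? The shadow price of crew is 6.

Δb = 6, so new z* = 960 + (6)·(6) = 960 + 36 = 996.

996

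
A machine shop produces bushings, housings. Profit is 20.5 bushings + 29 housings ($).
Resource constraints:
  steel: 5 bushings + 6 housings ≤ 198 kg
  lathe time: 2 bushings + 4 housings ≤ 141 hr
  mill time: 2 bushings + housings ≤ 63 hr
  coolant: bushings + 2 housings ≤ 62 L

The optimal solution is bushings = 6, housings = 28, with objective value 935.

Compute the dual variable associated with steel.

3

Binding: steel and coolant. Non-binding: lathe time (17 unused), mill time (23 unused).
Since lathe time, mill time are not tight, their duals are 0.
Dual feasibility on the basic columns requires 5·y_steel + 1·y_coolant = 20.5, 6·y_steel + 2·y_coolant = 29.
This yields shadow prices y_steel = 3, y_coolant = 5.5.
Shadow price of steel = 3.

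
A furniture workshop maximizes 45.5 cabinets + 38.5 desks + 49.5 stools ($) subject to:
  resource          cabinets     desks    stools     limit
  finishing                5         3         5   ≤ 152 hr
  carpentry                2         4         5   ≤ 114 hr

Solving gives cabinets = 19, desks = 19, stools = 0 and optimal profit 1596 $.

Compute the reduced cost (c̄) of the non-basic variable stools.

Both finishing and carpentry are binding at x*.
The binding rows give the dual system: 5·y_finishing + 2·y_carpentry = 45.5 and 3·y_finishing + 4·y_carpentry = 38.5.
This yields shadow prices y_finishing = 7.5, y_carpentry = 4.
Reduced cost of stools: c₃ − yᵀa₃ = 49.5 − (7.5·5 + 4·5) = 49.5 − 57.5 = -8.

-8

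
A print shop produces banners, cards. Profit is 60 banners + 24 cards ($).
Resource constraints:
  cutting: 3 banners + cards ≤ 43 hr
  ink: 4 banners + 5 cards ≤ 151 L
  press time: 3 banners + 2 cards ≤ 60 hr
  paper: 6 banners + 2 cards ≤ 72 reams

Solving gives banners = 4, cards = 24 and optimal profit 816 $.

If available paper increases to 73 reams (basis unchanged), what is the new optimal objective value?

Check each constraint at x*: cutting 36/43 (slack 7); ink 136/151 (slack 15); press time 60/60 (tight); paper 72/72 (tight).
Since cutting, ink are not tight, their duals are 0.
From A_Bᵀ y = c: 3·y_press time + 6·y_paper = 60; 2·y_press time + 2·y_paper = 24.
Solving: y_press time = 4, y_paper = 8.
Δz = y_paper·Δb = 8 × (1) = 8, so new z* = 816 + 8 = 824.

824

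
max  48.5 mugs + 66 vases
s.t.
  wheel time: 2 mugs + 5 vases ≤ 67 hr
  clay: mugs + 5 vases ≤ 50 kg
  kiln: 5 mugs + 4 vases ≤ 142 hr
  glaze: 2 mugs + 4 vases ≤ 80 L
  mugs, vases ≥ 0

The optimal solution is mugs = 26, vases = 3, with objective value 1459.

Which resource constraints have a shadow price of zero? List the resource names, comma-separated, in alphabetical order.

clay, glaze

wheel time: 67/67 (binding)
clay: 41/50 (slack 9)
kiln: 142/142 (binding)
glaze: 64/80 (slack 16)
By complementary slackness, a constraint with positive slack has shadow price 0 → clay, glaze.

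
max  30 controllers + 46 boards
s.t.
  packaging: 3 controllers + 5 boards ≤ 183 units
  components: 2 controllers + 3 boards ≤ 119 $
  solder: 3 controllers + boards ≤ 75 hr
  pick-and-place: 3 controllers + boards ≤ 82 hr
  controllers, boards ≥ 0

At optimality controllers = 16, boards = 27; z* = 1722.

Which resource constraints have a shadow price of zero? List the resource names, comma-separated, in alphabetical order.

packaging: 183/183 (binding)
components: 113/119 (slack 6)
solder: 75/75 (binding)
pick-and-place: 75/82 (slack 7)
By complementary slackness, a constraint with positive slack has shadow price 0 → components, pick-and-place.

components, pick-and-place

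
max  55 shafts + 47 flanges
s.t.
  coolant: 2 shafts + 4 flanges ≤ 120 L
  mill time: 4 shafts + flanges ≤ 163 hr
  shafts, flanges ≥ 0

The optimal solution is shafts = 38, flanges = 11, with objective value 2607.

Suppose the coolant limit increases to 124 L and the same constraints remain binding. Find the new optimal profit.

2645

Check each constraint at x*: coolant 120/120 (tight); mill time 163/163 (tight).
Dual feasibility on the basic columns requires 2·y_coolant + 4·y_mill time = 55, 4·y_coolant + 1·y_mill time = 47.
This yields shadow prices y_coolant = 9.5, y_mill time = 9.
Δz = y_coolant·Δb = 9.5 × (4) = 38, so new z* = 2607 + 38 = 2645.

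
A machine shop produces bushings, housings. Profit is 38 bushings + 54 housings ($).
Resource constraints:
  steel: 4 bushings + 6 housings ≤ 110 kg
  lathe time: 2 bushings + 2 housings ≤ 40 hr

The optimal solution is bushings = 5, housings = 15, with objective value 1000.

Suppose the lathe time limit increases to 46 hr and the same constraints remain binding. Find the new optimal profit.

1018

Check each constraint at x*: steel 110/110 (tight); lathe time 40/40 (tight).
Dual feasibility on the basic columns requires 4·y_steel + 2·y_lathe time = 38, 6·y_steel + 2·y_lathe time = 54.
Solving: y_steel = 8, y_lathe time = 3.
Δz = y_lathe time·Δb = 3 × (6) = 18, so new z* = 1000 + 18 = 1018.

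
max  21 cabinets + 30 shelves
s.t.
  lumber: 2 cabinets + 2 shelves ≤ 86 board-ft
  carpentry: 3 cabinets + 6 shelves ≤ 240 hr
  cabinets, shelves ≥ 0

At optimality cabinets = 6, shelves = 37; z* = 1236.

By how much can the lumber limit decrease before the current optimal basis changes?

6

Binding constraints: lumber, carpentry. The basis is B = [[2,2],[3,6]] with det 6.
Per unit decrease in lumber, x* moves by d = (-1, 0.5).
The basis stays optimal until cabinets reaches 0; allowable decrease = 6 board-ft.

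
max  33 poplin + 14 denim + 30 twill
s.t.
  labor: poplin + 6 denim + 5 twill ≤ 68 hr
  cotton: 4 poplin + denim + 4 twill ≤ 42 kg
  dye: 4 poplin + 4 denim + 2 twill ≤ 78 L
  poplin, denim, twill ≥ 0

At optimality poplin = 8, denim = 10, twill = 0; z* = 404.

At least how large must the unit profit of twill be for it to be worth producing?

37

Binding: labor and cotton. Non-binding: dye (6 unused).
Slack constraints have shadow price 0 (complementary slackness).
The binding rows give the dual system: 1·y_labor + 4·y_cotton = 33 and 6·y_labor + 1·y_cotton = 14.
→ y_labor = 1 and y_cotton = 8.
twill enters the basis when its profit ≥ yᵀa₃ = 1·5 + 8·4 = 37.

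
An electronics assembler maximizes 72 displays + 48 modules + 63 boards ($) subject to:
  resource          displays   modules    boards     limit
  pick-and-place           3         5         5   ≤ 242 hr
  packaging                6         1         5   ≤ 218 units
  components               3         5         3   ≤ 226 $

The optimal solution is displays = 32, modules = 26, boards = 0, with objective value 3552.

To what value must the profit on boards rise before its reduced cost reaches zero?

64

Binding: packaging and components. Non-binding: pick-and-place (16 unused).
By complementary slackness, y = 0 for the non-binding constraint.
From A_Bᵀ y = c: 6·y_packaging + 3·y_components = 72; 1·y_packaging + 5·y_components = 48.
This yields shadow prices y_packaging = 8, y_components = 8.
boards enters the basis when its profit ≥ yᵀa₃ = 8·5 + 8·3 = 64.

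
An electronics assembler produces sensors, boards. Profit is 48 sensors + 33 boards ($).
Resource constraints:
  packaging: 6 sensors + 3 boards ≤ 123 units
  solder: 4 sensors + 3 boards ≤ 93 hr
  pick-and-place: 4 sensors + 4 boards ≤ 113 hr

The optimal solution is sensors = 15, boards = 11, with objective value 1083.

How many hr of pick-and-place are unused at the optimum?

pick-and-place used = 4·15 + 4·11 = 104; slack = 113 − 104 = 9.

9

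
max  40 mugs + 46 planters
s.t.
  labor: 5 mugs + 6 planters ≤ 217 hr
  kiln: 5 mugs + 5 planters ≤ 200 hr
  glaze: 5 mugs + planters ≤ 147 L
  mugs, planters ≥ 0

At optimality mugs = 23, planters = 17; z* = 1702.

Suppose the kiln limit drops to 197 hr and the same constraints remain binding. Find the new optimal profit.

Binding: labor and kiln. Non-binding: glaze (15 unused).
Slack constraints have shadow price 0 (complementary slackness).
Dual feasibility on the basic columns requires 5·y_labor + 5·y_kiln = 40, 6·y_labor + 5·y_kiln = 46.
This yields shadow prices y_labor = 6, y_kiln = 2.
Δz = y_kiln·Δb = 2 × (-3) = -6, so new z* = 1702 − 6 = 1696.

1696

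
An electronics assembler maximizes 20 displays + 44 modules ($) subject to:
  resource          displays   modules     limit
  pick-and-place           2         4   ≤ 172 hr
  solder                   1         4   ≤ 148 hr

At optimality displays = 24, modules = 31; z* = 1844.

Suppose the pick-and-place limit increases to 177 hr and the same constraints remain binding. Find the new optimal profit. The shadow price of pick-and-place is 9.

Δb = 5, so new z* = 1844 + (9)·(5) = 1844 + 45 = 1889.

1889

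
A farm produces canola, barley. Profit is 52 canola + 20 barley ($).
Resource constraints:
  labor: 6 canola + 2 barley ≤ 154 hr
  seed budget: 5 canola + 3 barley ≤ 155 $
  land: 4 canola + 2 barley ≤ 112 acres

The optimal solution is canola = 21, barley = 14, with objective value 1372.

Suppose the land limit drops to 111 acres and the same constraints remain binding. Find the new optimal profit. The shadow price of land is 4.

Δb = -1, so new z* = 1372 + (4)·(-1) = 1372 − 4 = 1368.

1368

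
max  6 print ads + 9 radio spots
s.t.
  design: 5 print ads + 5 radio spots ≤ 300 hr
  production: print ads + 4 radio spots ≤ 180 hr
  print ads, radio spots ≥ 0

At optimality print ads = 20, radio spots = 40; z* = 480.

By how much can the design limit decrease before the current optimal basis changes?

75

Binding constraints: design, production. The basis is B = [[5,5],[1,4]] with det 15.
Per unit decrease in design, x* moves by d = (-0.2667, 0.0667).
The basis stays optimal until print ads reaches 0; allowable decrease = 75 hr.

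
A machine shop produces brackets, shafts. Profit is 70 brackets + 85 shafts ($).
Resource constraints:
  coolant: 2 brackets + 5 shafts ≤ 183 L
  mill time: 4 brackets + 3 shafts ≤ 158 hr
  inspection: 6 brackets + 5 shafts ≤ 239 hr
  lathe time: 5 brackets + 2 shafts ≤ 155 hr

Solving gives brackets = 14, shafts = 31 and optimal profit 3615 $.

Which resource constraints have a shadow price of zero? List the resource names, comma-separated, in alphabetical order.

coolant: 183/183 (binding)
mill time: 149/158 (slack 9)
inspection: 239/239 (binding)
lathe time: 132/155 (slack 23)
By complementary slackness, a constraint with positive slack has shadow price 0 → lathe time, mill time.

lathe time, mill time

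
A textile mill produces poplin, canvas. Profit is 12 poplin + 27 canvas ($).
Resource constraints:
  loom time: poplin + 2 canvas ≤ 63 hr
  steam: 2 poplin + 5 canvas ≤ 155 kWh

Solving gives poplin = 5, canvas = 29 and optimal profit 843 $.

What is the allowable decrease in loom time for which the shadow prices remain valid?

1

Binding constraints: loom time, steam. The basis is B = [[1,2],[2,5]] with det 1.
Per unit decrease in loom time, x* moves by d = (-5, 2).
The basis stays optimal until poplin reaches 0; allowable decrease = 1 hr.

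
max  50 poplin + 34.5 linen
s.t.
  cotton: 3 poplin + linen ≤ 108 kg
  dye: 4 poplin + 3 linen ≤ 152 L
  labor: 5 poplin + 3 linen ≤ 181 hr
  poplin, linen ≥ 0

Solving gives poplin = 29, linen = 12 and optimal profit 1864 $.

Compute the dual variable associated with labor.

4

Check each constraint at x*: cotton 99/108 (slack 9); dye 152/152 (tight); labor 181/181 (tight).
Since cotton is not tight, its dual is 0.
From A_Bᵀ y = c: 4·y_dye + 5·y_labor = 50; 3·y_dye + 3·y_labor = 34.5.
→ y_dye = 7.5 and y_labor = 4.
Shadow price of labor = 4.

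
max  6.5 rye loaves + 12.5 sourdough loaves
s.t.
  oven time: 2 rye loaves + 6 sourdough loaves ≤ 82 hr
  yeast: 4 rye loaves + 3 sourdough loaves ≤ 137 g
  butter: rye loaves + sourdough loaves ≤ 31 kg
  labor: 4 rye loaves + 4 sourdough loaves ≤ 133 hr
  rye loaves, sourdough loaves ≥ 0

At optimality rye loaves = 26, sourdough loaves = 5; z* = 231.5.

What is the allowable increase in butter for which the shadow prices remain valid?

2.25

Binding constraints: oven time, butter. The basis is B = [[2,6],[1,1]] with det -4.
Per unit increase in butter, x* moves by d = (1.5, -0.5).
The basis stays optimal until labor becomes binding; allowable increase = 2.25 kg.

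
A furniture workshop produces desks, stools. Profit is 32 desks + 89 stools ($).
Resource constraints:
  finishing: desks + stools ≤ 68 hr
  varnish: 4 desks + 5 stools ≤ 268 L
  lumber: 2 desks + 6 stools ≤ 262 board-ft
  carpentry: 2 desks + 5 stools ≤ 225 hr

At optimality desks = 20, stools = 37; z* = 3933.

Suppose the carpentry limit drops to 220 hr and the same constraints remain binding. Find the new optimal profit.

Binding: lumber and carpentry. Non-binding: finishing (11 unused), varnish (3 unused).
Since finishing, varnish are not tight, their duals are 0.
Dual feasibility on the basic columns requires 2·y_lumber + 2·y_carpentry = 32, 6·y_lumber + 5·y_carpentry = 89.
This yields shadow prices y_lumber = 9, y_carpentry = 7.
Δz = y_carpentry·Δb = 7 × (-5) = -35, so new z* = 3933 − 35 = 3898.

3898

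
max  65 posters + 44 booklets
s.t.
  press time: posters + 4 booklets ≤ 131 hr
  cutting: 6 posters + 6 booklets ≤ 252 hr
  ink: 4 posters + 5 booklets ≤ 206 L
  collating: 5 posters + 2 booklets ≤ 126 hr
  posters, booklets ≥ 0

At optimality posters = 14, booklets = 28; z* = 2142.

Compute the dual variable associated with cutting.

5

Check each constraint at x*: press time 126/131 (slack 5); cutting 252/252 (tight); ink 196/206 (slack 10); collating 126/126 (tight).
Slack constraints have shadow price 0 (complementary slackness).
From A_Bᵀ y = c: 6·y_cutting + 5·y_collating = 65; 6·y_cutting + 2·y_collating = 44.
This yields shadow prices y_cutting = 5, y_collating = 7.
Shadow price of cutting = 5.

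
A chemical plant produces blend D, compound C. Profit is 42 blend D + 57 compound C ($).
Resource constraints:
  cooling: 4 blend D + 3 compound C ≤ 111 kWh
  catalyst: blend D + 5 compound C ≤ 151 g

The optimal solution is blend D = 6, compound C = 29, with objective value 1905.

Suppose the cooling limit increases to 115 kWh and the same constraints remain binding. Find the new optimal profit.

At the optimum: cooling uses 111 of 111 (binding); catalyst uses 151 of 151 (binding).
From A_Bᵀ y = c: 4·y_cooling + 1·y_catalyst = 42; 3·y_cooling + 5·y_catalyst = 57.
This yields shadow prices y_cooling = 9, y_catalyst = 6.
Δz = y_cooling·Δb = 9 × (4) = 36, so new z* = 1905 + 36 = 1941.

1941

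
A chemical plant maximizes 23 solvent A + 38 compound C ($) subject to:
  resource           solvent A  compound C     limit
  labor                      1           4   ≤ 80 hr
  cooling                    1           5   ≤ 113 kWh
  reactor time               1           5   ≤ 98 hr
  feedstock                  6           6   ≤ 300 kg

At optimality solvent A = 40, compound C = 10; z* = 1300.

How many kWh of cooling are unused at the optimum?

23

cooling used = 1·40 + 5·10 = 90; slack = 113 − 90 = 23.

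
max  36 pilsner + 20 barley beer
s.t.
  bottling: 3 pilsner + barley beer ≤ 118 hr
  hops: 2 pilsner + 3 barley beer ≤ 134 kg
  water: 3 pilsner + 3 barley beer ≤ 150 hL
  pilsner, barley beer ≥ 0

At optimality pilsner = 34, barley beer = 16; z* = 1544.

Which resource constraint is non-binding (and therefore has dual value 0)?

hops

bottling: 118/118 (binding)
hops: 116/134 (slack 18)
water: 150/150 (binding)
By complementary slackness, a constraint with positive slack has shadow price 0 → hops.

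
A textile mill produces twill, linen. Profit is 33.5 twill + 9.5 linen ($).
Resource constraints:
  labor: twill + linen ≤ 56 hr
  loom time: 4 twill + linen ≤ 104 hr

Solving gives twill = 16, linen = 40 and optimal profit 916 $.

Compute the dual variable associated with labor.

At the optimum: labor uses 56 of 56 (binding); loom time uses 104 of 104 (binding).
The binding rows give the dual system: 1·y_labor + 4·y_loom time = 33.5 and 1·y_labor + 1·y_loom time = 9.5.
→ y_labor = 1.5 and y_loom time = 8.
Shadow price of labor = 1.5.

1.5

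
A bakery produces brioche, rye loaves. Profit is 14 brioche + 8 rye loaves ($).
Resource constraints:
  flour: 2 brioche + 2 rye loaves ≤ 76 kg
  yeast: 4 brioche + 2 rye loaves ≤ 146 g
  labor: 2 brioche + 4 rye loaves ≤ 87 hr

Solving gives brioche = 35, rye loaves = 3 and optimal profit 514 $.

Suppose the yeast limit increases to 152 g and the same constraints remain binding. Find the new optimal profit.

532

At the optimum: flour uses 76 of 76 (binding); yeast uses 146 of 146 (binding); labor uses 82 of 87 (slack = 5).
By complementary slackness, y = 0 for the non-binding constraint.
The binding rows give the dual system: 2·y_flour + 4·y_yeast = 14 and 2·y_flour + 2·y_yeast = 8.
This yields shadow prices y_flour = 1, y_yeast = 3.
Δz = y_yeast·Δb = 3 × (6) = 18, so new z* = 514 + 18 = 532.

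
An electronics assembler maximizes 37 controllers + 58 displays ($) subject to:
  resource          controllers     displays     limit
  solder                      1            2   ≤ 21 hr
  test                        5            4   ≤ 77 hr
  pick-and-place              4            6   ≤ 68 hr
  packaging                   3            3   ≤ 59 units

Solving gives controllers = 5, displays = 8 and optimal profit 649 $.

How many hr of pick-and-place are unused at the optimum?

0

pick-and-place used = 4·5 + 6·8 = 68; slack = 68 − 68 = 0.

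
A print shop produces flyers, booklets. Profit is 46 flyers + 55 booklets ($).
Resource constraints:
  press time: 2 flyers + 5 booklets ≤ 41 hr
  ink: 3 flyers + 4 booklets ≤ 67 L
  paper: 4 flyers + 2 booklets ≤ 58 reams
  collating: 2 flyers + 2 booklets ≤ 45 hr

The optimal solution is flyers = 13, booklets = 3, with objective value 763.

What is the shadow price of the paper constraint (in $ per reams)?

At the optimum: press time uses 41 of 41 (binding); ink uses 51 of 67 (slack = 16); paper uses 58 of 58 (binding); collating uses 32 of 45 (slack = 13).
Slack constraints have shadow price 0 (complementary slackness).
The binding rows give the dual system: 2·y_press time + 4·y_paper = 46 and 5·y_press time + 2·y_paper = 55.
Solving: y_press time = 8, y_paper = 7.5.
Shadow price of paper = 7.5.

7.5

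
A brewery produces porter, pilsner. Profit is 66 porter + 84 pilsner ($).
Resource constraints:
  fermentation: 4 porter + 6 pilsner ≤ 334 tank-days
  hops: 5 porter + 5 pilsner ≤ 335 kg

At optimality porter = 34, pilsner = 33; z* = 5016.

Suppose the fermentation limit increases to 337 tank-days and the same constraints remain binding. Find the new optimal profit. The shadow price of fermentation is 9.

Δb = 3, so new z* = 5016 + (9)·(3) = 5016 + 27 = 5043.

5043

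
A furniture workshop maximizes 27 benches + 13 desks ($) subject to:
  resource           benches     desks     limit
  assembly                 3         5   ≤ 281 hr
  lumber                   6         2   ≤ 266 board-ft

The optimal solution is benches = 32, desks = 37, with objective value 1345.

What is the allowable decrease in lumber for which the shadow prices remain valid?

Binding constraints: assembly, lumber. The basis is B = [[3,5],[6,2]] with det -24.
Per unit decrease in lumber, x* moves by d = (-0.2083, 0.125).
The basis stays optimal until benches reaches 0; allowable decrease = 153.6 board-ft.

153.6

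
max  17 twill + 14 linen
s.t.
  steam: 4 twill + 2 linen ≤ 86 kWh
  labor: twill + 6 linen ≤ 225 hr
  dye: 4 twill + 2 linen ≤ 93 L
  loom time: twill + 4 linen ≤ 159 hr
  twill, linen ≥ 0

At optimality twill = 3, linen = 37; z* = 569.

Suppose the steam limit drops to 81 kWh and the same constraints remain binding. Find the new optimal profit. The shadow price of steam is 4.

Δb = -5, so new z* = 569 + (4)·(-5) = 569 − 20 = 549.

549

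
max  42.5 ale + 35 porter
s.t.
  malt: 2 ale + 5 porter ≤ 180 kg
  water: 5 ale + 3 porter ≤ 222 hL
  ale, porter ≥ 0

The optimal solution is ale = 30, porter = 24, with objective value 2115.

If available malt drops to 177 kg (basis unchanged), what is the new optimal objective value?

Both malt and water are binding at x*.
From A_Bᵀ y = c: 2·y_malt + 5·y_water = 42.5; 5·y_malt + 3·y_water = 35.
Solving: y_malt = 2.5, y_water = 7.5.
Δz = y_malt·Δb = 2.5 × (-3) = -7.5, so new z* = 2115 − 7.5 = 2107.5.

2107.5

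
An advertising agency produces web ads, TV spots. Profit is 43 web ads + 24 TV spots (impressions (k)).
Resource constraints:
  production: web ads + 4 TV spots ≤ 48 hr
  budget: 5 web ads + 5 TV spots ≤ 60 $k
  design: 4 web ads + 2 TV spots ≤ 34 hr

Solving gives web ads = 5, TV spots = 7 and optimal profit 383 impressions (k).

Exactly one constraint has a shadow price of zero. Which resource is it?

production

production: 33/48 (slack 15)
budget: 60/60 (binding)
design: 34/34 (binding)
By complementary slackness, a constraint with positive slack has shadow price 0 → production.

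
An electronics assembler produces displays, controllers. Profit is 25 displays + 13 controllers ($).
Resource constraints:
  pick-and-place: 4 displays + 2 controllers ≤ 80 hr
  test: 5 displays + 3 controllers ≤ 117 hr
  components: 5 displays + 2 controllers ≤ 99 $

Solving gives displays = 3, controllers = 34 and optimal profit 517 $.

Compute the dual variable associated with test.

Binding: pick-and-place and test. Non-binding: components (16 unused).
By complementary slackness, y = 0 for the non-binding constraint.
Dual feasibility on the basic columns requires 4·y_pick-and-place + 5·y_test = 25, 2·y_pick-and-place + 3·y_test = 13.
Solving: y_pick-and-place = 5, y_test = 1.
Shadow price of test = 1.

1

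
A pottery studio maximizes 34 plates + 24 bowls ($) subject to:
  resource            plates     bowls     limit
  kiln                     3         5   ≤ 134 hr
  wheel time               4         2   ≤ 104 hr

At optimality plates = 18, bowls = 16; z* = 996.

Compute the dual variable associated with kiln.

2

Both kiln and wheel time are binding at x*.
From A_Bᵀ y = c: 3·y_kiln + 4·y_wheel time = 34; 5·y_kiln + 2·y_wheel time = 24.
→ y_kiln = 2 and y_wheel time = 7.
Shadow price of kiln = 2.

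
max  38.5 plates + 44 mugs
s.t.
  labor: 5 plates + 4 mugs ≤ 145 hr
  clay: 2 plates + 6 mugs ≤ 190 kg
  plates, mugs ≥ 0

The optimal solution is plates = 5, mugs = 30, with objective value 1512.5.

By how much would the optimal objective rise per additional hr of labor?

6.5

Check each constraint at x*: labor 145/145 (tight); clay 190/190 (tight).
From A_Bᵀ y = c: 5·y_labor + 2·y_clay = 38.5; 4·y_labor + 6·y_clay = 44.
→ y_labor = 6.5 and y_clay = 3.
Shadow price of labor = 6.5.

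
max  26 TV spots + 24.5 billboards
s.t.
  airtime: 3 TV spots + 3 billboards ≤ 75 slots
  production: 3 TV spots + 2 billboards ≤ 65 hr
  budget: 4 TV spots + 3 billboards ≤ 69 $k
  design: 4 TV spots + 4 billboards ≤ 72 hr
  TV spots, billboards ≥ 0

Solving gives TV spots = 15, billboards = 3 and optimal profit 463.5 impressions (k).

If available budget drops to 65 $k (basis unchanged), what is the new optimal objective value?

457.5

Binding: budget and design. Non-binding: airtime (21 unused), production (14 unused).
By complementary slackness, y = 0 for the non-binding constraints.
From A_Bᵀ y = c: 4·y_budget + 4·y_design = 26; 3·y_budget + 4·y_design = 24.5.
→ y_budget = 1.5 and y_design = 5.
Δz = y_budget·Δb = 1.5 × (-4) = -6, so new z* = 463.5 − 6 = 457.5.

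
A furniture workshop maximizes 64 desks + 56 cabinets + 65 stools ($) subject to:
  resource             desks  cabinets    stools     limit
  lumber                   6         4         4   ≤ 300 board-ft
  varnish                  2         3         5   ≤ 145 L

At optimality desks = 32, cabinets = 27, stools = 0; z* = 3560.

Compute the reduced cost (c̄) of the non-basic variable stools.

-7

At the optimum: lumber uses 300 of 300 (binding); varnish uses 145 of 145 (binding).
The binding rows give the dual system: 6·y_lumber + 2·y_varnish = 64 and 4·y_lumber + 3·y_varnish = 56.
→ y_lumber = 8 and y_varnish = 8.
Reduced cost of stools: c₃ − yᵀa₃ = 65 − (8·4 + 8·5) = 65 − 72 = -7.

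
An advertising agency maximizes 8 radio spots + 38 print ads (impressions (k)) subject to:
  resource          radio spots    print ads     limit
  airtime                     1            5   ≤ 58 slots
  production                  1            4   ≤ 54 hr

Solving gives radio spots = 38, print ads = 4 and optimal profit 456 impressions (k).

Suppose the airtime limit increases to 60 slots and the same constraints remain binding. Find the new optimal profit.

468

Check each constraint at x*: airtime 58/58 (tight); production 54/54 (tight).
From A_Bᵀ y = c: 1·y_airtime + 1·y_production = 8; 5·y_airtime + 4·y_production = 38.
This yields shadow prices y_airtime = 6, y_production = 2.
Δz = y_airtime·Δb = 6 × (2) = 12, so new z* = 456 + 12 = 468.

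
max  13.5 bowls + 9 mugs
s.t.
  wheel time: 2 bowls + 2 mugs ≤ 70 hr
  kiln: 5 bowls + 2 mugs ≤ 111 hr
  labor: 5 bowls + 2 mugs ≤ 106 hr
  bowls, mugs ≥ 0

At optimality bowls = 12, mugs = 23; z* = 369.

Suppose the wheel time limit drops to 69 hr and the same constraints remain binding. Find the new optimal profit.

366

Binding: wheel time and labor. Non-binding: kiln (5 unused).
Slack constraints have shadow price 0 (complementary slackness).
Dual feasibility on the basic columns requires 2·y_wheel time + 5·y_labor = 13.5, 2·y_wheel time + 2·y_labor = 9.
This yields shadow prices y_wheel time = 3, y_labor = 1.5.
Δz = y_wheel time·Δb = 3 × (-1) = -3, so new z* = 369 − 3 = 366.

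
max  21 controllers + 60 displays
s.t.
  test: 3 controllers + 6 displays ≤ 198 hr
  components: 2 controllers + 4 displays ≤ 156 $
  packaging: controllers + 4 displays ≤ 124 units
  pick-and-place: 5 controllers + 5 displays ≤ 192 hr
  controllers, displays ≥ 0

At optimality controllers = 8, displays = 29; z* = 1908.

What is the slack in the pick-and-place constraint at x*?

pick-and-place used = 5·8 + 5·29 = 185; slack = 192 − 185 = 7.

7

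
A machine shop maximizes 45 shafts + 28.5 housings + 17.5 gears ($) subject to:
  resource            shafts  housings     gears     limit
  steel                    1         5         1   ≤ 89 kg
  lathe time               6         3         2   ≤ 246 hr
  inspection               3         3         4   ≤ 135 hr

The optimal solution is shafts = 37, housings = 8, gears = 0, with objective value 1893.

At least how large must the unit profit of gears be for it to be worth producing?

27

Binding: lathe time and inspection. Non-binding: steel (12 unused).
By complementary slackness, y = 0 for the non-binding constraint.
From A_Bᵀ y = c: 6·y_lathe time + 3·y_inspection = 45; 3·y_lathe time + 3·y_inspection = 28.5.
Solving: y_lathe time = 5.5, y_inspection = 4.
gears enters the basis when its profit ≥ yᵀa₃ = 5.5·2 + 4·4 = 27.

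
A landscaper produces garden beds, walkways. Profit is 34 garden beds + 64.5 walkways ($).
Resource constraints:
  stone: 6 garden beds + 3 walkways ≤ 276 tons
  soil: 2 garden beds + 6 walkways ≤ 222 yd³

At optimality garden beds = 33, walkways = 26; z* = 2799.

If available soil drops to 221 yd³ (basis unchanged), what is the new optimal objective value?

2789.5

Both stone and soil are binding at x*.
Dual feasibility on the basic columns requires 6·y_stone + 2·y_soil = 34, 3·y_stone + 6·y_soil = 64.5.
Solving: y_stone = 2.5, y_soil = 9.5.
Δz = y_soil·Δb = 9.5 × (-1) = -9.5, so new z* = 2799 − 9.5 = 2789.5.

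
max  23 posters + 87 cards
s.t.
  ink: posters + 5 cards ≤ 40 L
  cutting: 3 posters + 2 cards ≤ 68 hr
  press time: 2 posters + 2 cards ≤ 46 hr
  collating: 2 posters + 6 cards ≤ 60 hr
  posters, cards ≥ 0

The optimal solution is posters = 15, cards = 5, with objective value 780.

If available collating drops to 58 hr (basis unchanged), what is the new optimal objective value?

766

Binding: ink and collating. Non-binding: cutting (13 unused), press time (6 unused).
Since cutting, press time are not tight, their duals are 0.
Dual feasibility on the basic columns requires 1·y_ink + 2·y_collating = 23, 5·y_ink + 6·y_collating = 87.
→ y_ink = 9 and y_collating = 7.
Δz = y_collating·Δb = 7 × (-2) = -14, so new z* = 780 − 14 = 766.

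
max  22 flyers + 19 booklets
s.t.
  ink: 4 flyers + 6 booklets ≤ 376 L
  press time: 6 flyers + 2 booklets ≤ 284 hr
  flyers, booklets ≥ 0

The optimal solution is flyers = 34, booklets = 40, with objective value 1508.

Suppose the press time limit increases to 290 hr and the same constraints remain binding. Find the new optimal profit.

Check each constraint at x*: ink 376/376 (tight); press time 284/284 (tight).
The binding rows give the dual system: 4·y_ink + 6·y_press time = 22 and 6·y_ink + 2·y_press time = 19.
This yields shadow prices y_ink = 2.5, y_press time = 2.
Δz = y_press time·Δb = 2 × (6) = 12, so new z* = 1508 + 12 = 1520.

1520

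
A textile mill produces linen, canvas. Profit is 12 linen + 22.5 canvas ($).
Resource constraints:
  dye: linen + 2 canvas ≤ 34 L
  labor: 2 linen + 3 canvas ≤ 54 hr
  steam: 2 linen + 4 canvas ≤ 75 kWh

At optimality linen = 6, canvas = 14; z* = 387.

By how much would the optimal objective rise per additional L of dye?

At the optimum: dye uses 34 of 34 (binding); labor uses 54 of 54 (binding); steam uses 68 of 75 (slack = 7).
Slack constraints have shadow price 0 (complementary slackness).
Dual feasibility on the basic columns requires 1·y_dye + 2·y_labor = 12, 2·y_dye + 3·y_labor = 22.5.
→ y_dye = 9 and y_labor = 1.5.
Shadow price of dye = 9.

9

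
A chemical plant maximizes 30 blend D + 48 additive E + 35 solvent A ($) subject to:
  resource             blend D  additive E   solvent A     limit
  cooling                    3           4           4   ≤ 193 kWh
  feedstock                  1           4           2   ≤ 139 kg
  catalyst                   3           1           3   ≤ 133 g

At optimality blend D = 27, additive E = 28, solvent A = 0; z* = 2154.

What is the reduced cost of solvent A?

At the optimum: cooling uses 193 of 193 (binding); feedstock uses 139 of 139 (binding); catalyst uses 109 of 133 (slack = 24).
Since catalyst is not tight, its dual is 0.
From A_Bᵀ y = c: 3·y_cooling + 1·y_feedstock = 30; 4·y_cooling + 4·y_feedstock = 48.
This yields shadow prices y_cooling = 9, y_feedstock = 3.
Reduced cost of solvent A: c₃ − yᵀa₃ = 35 − (9·4 + 3·2) = 35 − 42 = -7.

-7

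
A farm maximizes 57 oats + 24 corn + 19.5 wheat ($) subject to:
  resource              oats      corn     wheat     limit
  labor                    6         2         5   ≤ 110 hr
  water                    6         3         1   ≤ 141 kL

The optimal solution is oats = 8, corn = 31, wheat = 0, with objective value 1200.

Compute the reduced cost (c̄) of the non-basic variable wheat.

-8

Both labor and water are binding at x*.
From A_Bᵀ y = c: 6·y_labor + 6·y_water = 57; 2·y_labor + 3·y_water = 24.
This yields shadow prices y_labor = 4.5, y_water = 5.
Reduced cost of wheat: c₃ − yᵀa₃ = 19.5 − (4.5·5 + 5·1) = 19.5 − 27.5 = -8.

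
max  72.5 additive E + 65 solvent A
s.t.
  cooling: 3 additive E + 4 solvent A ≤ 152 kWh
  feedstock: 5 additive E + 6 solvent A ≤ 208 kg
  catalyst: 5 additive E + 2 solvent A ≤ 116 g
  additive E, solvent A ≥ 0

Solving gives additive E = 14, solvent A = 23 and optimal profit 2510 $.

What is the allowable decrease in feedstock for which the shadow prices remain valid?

92

Binding constraints: feedstock, catalyst. The basis is B = [[5,6],[5,2]] with det -20.
Per unit decrease in feedstock, x* moves by d = (0.1, -0.25).
The basis stays optimal until solvent A reaches 0; allowable decrease = 92 kg.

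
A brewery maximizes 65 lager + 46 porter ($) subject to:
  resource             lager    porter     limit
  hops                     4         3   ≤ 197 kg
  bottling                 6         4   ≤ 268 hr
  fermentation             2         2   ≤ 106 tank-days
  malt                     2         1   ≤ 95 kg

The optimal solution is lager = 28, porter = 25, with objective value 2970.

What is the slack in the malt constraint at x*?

14

malt used = 2·28 + 1·25 = 81; slack = 95 − 81 = 14.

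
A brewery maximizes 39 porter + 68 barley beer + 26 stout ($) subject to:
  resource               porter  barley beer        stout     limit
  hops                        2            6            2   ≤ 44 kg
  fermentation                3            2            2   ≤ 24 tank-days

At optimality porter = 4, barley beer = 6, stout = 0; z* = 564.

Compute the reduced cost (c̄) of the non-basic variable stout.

At the optimum: hops uses 44 of 44 (binding); fermentation uses 24 of 24 (binding).
Dual feasibility on the basic columns requires 2·y_hops + 3·y_fermentation = 39, 6·y_hops + 2·y_fermentation = 68.
This yields shadow prices y_hops = 9, y_fermentation = 7.
Reduced cost of stout: c₃ − yᵀa₃ = 26 − (9·2 + 7·2) = 26 − 32 = -6.

-6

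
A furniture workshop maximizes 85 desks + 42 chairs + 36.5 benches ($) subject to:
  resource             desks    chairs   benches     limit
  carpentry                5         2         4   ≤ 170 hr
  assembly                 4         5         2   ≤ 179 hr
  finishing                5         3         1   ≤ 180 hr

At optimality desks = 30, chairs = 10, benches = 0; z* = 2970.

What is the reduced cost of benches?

-7.5

Binding: carpentry and finishing. Non-binding: assembly (9 unused).
Slack constraints have shadow price 0 (complementary slackness).
The binding rows give the dual system: 5·y_carpentry + 5·y_finishing = 85 and 2·y_carpentry + 3·y_finishing = 42.
This yields shadow prices y_carpentry = 9, y_finishing = 8.
Reduced cost of benches: c₃ − yᵀa₃ = 36.5 − (9·4 + 8·1) = 36.5 − 44 = -7.5.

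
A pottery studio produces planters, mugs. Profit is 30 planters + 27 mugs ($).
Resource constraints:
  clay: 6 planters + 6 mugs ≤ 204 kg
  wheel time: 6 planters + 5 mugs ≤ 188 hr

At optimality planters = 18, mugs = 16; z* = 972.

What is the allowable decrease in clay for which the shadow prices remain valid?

16

Binding constraints: clay, wheel time. The basis is B = [[6,6],[6,5]] with det -6.
Per unit decrease in clay, x* moves by d = (0.8333, -1).
The basis stays optimal until mugs reaches 0; allowable decrease = 16 kg.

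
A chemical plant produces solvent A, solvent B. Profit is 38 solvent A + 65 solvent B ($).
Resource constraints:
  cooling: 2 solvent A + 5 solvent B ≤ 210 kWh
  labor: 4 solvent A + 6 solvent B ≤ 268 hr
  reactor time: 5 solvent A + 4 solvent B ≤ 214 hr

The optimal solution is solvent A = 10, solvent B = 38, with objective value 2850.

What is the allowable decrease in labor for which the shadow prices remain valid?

Binding constraints: cooling, labor. The basis is B = [[2,5],[4,6]] with det -8.
Per unit decrease in labor, x* moves by d = (-0.625, 0.25).
The basis stays optimal until solvent A reaches 0; allowable decrease = 16 hr.

16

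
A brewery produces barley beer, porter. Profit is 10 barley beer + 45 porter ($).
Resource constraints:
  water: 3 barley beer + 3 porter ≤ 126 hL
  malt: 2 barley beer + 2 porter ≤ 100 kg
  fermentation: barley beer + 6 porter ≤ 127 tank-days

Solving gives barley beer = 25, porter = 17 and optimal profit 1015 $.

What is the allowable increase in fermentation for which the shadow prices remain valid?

Binding constraints: water, fermentation. The basis is B = [[3,3],[1,6]] with det 15.
Per unit increase in fermentation, x* moves by d = (-0.2, 0.2).
The basis stays optimal until barley beer reaches 0; allowable increase = 125 tank-days.

125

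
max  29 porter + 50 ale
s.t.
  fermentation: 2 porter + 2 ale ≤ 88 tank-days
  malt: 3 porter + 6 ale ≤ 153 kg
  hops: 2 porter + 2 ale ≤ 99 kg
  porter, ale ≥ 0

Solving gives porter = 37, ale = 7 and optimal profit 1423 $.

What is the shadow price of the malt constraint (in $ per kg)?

7

Check each constraint at x*: fermentation 88/88 (tight); malt 153/153 (tight); hops 88/99 (slack 11).
Slack constraints have shadow price 0 (complementary slackness).
Dual feasibility on the basic columns requires 2·y_fermentation + 3·y_malt = 29, 2·y_fermentation + 6·y_malt = 50.
This yields shadow prices y_fermentation = 4, y_malt = 7.
Shadow price of malt = 7.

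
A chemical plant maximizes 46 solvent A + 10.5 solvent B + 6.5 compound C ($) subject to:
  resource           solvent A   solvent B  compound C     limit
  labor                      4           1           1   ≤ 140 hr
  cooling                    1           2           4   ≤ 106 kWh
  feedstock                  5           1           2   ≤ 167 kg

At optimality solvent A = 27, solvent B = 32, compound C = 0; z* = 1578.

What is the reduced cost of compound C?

-8

Binding: labor and feedstock. Non-binding: cooling (15 unused).
By complementary slackness, y = 0 for the non-binding constraint.
Dual feasibility on the basic columns requires 4·y_labor + 5·y_feedstock = 46, 1·y_labor + 1·y_feedstock = 10.5.
→ y_labor = 6.5 and y_feedstock = 4.
Reduced cost of compound C: c₃ − yᵀa₃ = 6.5 − (6.5·1 + 4·2) = 6.5 − 14.5 = -8.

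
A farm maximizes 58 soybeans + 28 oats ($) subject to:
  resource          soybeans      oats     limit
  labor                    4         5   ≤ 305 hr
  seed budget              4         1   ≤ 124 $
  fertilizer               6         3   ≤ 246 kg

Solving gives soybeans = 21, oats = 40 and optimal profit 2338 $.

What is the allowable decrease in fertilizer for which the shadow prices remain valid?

Binding constraints: seed budget, fertilizer. The basis is B = [[4,1],[6,3]] with det 6.
Per unit decrease in fertilizer, x* moves by d = (0.1667, -0.6667).
The basis stays optimal until oats reaches 0; allowable decrease = 60 kg.

60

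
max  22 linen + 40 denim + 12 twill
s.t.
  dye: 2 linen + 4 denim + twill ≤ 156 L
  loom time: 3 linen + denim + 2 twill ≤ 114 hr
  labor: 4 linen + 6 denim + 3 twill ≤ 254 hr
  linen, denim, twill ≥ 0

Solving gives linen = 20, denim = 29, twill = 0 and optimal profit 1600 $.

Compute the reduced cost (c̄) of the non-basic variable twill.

Check each constraint at x*: dye 156/156 (tight); loom time 89/114 (slack 25); labor 254/254 (tight).
By complementary slackness, y = 0 for the non-binding constraint.
The binding rows give the dual system: 2·y_dye + 4·y_labor = 22 and 4·y_dye + 6·y_labor = 40.
→ y_dye = 7 and y_labor = 2.
Reduced cost of twill: c₃ − yᵀa₃ = 12 − (7·1 + 2·3) = 12 − 13 = -1.

-1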